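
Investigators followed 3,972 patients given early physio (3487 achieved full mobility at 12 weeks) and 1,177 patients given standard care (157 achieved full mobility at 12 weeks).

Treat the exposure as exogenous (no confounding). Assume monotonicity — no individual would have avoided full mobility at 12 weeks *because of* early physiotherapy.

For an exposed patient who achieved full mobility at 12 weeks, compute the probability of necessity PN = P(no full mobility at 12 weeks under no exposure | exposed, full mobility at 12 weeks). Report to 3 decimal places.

p₁ = P(outcome | exposed) = 3487/3972 = 0.8779
p₀ = P(outcome | unexposed) = 157/1177 = 0.13339
Under exogeneity and monotonicity, PN = (p₁ − p₀) / p₁.
PN = (0.8779 − 0.13339) / 0.8779 = 0.74451 / 0.8779 ≈ 0.8481

PN ≈ 0.848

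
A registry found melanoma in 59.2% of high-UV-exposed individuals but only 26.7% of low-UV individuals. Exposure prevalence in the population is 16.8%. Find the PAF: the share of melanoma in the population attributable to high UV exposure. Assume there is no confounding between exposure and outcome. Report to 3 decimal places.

PAF ≈ 0.170

p₁ = 0.592, p₀ = 0.267.
Overall risk P(Y=1) = π·p₁ + (1−π)·p₀ = 0.168×0.592 + 0.832×0.267 = 0.3216.
Under exogeneity, PAF = [P(Y=1) − p₀] / P(Y=1).
PAF = (0.3216 − 0.267) / 0.3216 ≈ 0.1698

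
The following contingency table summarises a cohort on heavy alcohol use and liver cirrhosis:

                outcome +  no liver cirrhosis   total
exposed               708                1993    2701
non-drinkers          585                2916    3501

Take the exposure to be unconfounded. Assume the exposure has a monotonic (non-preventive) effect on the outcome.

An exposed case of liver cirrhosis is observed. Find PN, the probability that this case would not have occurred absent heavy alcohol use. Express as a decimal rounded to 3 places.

p₁ = P(outcome | exposed) = 708/2701 = 0.26213
p₀ = P(outcome | unexposed) = 585/3501 = 0.1671
Under exogeneity and monotonicity, PN = (p₁ − p₀) / p₁.
PN = (0.26213 − 0.1671) / 0.26213 = 0.09503 / 0.26213 ≈ 0.3625

PN ≈ 0.363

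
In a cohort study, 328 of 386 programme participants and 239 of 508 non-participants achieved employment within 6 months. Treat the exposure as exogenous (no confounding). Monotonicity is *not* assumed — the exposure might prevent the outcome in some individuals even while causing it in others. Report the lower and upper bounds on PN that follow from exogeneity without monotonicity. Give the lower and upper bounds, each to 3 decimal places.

p₁ = P(outcome | exposed) = 328/386 = 0.84974
p₀ = P(outcome | unexposed) = 239/508 = 0.47047
Under exogeneity alone the bounds on PN are max{0,(p₁−p₀)/p₁} ≤ PN ≤ min{1,(1−p₀)/p₁}.
  lower = (p₁ − p₀)/p₁ = 0.37927 / 0.84974 ≈ 0.4463
  upper = min{1, (1 − p₀)/p₁} = 0.52953 / 0.84974 ≈ 0.6232

0.446 ≤ PN ≤ 0.623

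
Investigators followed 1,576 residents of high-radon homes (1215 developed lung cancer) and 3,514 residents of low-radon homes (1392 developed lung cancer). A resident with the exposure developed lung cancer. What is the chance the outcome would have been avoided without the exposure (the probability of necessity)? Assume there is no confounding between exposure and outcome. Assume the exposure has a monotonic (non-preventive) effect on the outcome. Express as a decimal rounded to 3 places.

PN ≈ 0.486

p₁ = P(outcome | exposed) = 1215/1576 = 0.77094
p₀ = P(outcome | unexposed) = 1392/3514 = 0.39613
Under exogeneity and monotonicity, PN = (p₁ − p₀) / p₁.
PN = (0.77094 − 0.39613) / 0.77094 = 0.37481 / 0.77094 ≈ 0.4862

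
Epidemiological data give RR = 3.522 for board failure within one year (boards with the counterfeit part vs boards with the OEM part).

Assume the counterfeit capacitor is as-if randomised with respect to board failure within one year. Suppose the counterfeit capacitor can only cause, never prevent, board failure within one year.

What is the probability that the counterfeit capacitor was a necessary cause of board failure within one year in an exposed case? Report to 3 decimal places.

PN ≈ 0.716

Under exogeneity and monotonicity, PN = (RR − 1) / RR = 1 − 1/RR.
PN = (3.522 − 1) / 3.522 = 2.522 / 3.522 ≈ 0.7161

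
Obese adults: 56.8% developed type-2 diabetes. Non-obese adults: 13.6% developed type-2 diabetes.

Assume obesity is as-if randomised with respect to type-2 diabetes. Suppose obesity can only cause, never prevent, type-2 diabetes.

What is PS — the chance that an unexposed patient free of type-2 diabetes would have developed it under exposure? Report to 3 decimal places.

p₁ = 0.568, p₀ = 0.136.
Under exogeneity and monotonicity, PS = (p₁ − p₀) / (1 − p₀).
PS = (0.568 − 0.136) / (1 − 0.136) = 0.432 / 0.864 ≈ 0.5000

PS ≈ 0.500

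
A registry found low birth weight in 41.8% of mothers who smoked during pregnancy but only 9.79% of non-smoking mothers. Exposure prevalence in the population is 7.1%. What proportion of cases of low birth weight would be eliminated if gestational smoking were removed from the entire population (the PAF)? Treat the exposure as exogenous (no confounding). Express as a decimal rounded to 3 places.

PAF ≈ 0.188

p₁ = 0.418, p₀ = 0.0979.
Overall risk P(Y=1) = π·p₁ + (1−π)·p₀ = 0.071×0.418 + 0.929×0.0979 = 0.12063.
Under exogeneity, PAF = [P(Y=1) − p₀] / P(Y=1).
PAF = (0.12063 − 0.0979) / 0.12063 ≈ 0.1884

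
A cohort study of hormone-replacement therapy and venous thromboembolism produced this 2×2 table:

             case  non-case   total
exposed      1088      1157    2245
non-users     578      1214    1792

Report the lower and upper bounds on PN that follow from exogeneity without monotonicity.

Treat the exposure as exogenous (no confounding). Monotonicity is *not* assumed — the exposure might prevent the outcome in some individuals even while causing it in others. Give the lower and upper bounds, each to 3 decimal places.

p₁ = P(outcome | exposed) = 1088/2245 = 0.48463
p₀ = P(outcome | unexposed) = 578/1792 = 0.32254
Under exogeneity alone the bounds on PN are max{0,(p₁−p₀)/p₁} ≤ PN ≤ min{1,(1−p₀)/p₁}.
  lower = (p₁ − p₀)/p₁ = 0.16209 / 0.48463 ≈ 0.3345
  upper = min{1, (1 − p₀)/p₁} = 0.67746 / 0.48463 ≈ 1.3979 → capped at 1

0.334 ≤ PN ≤ 1.000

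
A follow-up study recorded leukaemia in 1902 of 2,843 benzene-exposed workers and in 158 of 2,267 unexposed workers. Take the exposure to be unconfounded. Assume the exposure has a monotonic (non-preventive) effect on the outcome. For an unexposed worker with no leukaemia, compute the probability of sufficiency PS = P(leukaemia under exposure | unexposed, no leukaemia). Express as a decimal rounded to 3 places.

p₁ = P(outcome | exposed) = 1902/2843 = 0.66901
p₀ = P(outcome | unexposed) = 158/2267 = 0.069696
Under exogeneity and monotonicity, PS = (p₁ − p₀) / (1 − p₀).
PS = (0.66901 − 0.069696) / (1 − 0.069696) = 0.59932 / 0.9303 ≈ 0.6442

PS ≈ 0.644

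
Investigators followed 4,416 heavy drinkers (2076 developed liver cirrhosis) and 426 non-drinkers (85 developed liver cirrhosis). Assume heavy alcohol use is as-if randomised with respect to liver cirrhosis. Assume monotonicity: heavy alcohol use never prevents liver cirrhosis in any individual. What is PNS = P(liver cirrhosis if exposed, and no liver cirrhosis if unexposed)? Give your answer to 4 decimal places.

p₁ = P(outcome | exposed) = 2076/4416 = 0.47011
p₀ = P(outcome | unexposed) = 85/426 = 0.19953
Under exogeneity and monotonicity, PNS = p₁ − p₀.
PNS = 0.47011 − 0.19953 = 0.27058

PNS ≈ 0.2706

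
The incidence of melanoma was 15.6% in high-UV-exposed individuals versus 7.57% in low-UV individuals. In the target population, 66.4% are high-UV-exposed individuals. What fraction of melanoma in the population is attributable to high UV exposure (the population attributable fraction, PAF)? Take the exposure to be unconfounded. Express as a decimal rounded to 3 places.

p₁ = 0.156, p₀ = 0.0757.
Overall risk P(Y=1) = π·p₁ + (1−π)·p₀ = 0.664×0.156 + 0.336×0.0757 = 0.12902.
Under exogeneity, PAF = [P(Y=1) − p₀] / P(Y=1).
PAF = (0.12902 − 0.0757) / 0.12902 ≈ 0.4133

PAF ≈ 0.413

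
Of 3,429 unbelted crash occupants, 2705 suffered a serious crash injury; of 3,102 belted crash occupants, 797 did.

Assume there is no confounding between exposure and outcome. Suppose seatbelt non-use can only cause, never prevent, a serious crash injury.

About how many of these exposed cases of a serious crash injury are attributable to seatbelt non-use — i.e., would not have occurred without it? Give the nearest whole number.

about 1824 cases

p₁ = P(outcome | exposed) = 2705/3429 = 0.78886
p₀ = P(outcome | unexposed) = 797/3102 = 0.25693
PN = (p₁ − p₀)/p₁ = (0.78886 − 0.25693) / 0.78886 ≈ 0.67430.
Attributable cases ≈ PN × (exposed cases) = 0.67430 × 2705 ≈ 1823.98.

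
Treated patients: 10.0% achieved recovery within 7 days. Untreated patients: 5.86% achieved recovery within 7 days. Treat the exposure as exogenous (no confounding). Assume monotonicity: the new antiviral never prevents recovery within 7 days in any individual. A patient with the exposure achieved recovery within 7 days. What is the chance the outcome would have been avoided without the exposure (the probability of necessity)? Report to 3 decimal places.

PN ≈ 0.414

p₁ = 0.1, p₀ = 0.0586.
Under exogeneity and monotonicity, PN = (p₁ − p₀) / p₁.
PN = (0.1 − 0.0586) / 0.1 = 0.0414 / 0.1 ≈ 0.4140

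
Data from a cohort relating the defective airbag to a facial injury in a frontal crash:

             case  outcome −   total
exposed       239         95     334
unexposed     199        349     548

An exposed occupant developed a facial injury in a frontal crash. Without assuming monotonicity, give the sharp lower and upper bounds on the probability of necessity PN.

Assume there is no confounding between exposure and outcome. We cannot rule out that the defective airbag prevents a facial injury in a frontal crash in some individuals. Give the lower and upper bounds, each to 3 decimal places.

p₁ = P(outcome | exposed) = 239/334 = 0.71557
p₀ = P(outcome | unexposed) = 199/548 = 0.36314
Under exogeneity alone the bounds on PN are max{0,(p₁−p₀)/p₁} ≤ PN ≤ min{1,(1−p₀)/p₁}.
  lower = (p₁ − p₀)/p₁ = 0.35243 / 0.71557 ≈ 0.4925
  upper = min{1, (1 − p₀)/p₁} = 0.63686 / 0.71557 ≈ 0.8900

0.493 ≤ PN ≤ 0.890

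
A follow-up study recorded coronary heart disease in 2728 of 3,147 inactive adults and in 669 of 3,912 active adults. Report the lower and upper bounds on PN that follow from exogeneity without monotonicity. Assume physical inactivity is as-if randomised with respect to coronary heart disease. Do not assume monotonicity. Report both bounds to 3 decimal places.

p₁ = P(outcome | exposed) = 2728/3147 = 0.86686
p₀ = P(outcome | unexposed) = 669/3912 = 0.17101
Under exogeneity alone the bounds on PN are max{0,(p₁−p₀)/p₁} ≤ PN ≤ min{1,(1−p₀)/p₁}.
  lower = (p₁ − p₀)/p₁ = 0.69585 / 0.86686 ≈ 0.8027
  upper = min{1, (1 − p₀)/p₁} = 0.82899 / 0.86686 ≈ 0.9563

0.803 ≤ PN ≤ 0.956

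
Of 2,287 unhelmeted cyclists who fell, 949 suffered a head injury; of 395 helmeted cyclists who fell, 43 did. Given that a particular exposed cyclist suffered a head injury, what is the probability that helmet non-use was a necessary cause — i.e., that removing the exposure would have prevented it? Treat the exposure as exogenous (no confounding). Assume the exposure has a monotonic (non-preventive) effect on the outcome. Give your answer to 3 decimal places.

p₁ = P(outcome | exposed) = 949/2287 = 0.41495
p₀ = P(outcome | unexposed) = 43/395 = 0.10886
Under exogeneity and monotonicity, PN = (p₁ − p₀) / p₁.
PN = (0.41495 − 0.10886) / 0.41495 = 0.30609 / 0.41495 ≈ 0.7377

PN ≈ 0.738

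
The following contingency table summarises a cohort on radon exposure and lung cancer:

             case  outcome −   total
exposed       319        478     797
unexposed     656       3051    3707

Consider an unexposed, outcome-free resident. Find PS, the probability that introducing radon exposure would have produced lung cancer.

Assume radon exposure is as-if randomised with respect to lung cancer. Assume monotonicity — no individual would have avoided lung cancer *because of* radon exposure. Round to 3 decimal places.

p₁ = P(outcome | exposed) = 319/797 = 0.40025
p₀ = P(outcome | unexposed) = 656/3707 = 0.17696
Under exogeneity and monotonicity, PS = (p₁ − p₀) / (1 − p₀).
PS = (0.40025 − 0.17696) / (1 − 0.17696) = 0.22329 / 0.82304 ≈ 0.2713

PS ≈ 0.271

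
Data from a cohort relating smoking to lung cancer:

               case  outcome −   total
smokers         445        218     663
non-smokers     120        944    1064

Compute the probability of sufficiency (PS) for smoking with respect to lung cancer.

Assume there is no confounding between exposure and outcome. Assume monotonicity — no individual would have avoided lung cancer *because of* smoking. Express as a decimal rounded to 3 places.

p₁ = P(outcome | exposed) = 445/663 = 0.67119
p₀ = P(outcome | unexposed) = 120/1064 = 0.11278
Under exogeneity and monotonicity, PS = (p₁ − p₀)/(1 − p₀).
PS = (0.67119 − 0.11278) / 0.88722 ≈ 0.6294

PS ≈ 0.629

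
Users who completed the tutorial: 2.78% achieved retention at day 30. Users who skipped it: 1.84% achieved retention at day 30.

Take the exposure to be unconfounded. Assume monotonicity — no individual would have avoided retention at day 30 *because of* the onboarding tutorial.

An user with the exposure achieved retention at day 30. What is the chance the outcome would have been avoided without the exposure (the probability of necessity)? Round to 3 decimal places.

PN ≈ 0.338

p₁ = 0.0278, p₀ = 0.0184.
Under exogeneity and monotonicity, PN = (p₁ − p₀) / p₁.
PN = (0.0278 − 0.0184) / 0.0278 = 0.0094 / 0.0278 ≈ 0.3381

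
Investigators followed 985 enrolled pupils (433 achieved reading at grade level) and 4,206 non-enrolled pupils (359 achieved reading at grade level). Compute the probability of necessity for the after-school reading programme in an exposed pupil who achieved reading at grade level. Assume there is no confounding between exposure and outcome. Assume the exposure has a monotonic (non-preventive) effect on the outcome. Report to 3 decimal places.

p₁ = P(outcome | exposed) = 433/985 = 0.43959
p₀ = P(outcome | unexposed) = 359/4206 = 0.085354
Under exogeneity and monotonicity, PN = (p₁ − p₀) / p₁.
PN = (0.43959 − 0.085354) / 0.43959 = 0.35424 / 0.43959 ≈ 0.8058

PN ≈ 0.806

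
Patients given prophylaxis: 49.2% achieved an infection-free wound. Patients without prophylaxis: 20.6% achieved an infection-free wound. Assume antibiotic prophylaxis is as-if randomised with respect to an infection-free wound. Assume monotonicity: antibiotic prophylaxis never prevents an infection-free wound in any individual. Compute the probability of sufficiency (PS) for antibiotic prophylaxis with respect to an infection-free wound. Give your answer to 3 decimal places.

p₁ = 0.492, p₀ = 0.206.
Under exogeneity and monotonicity, PS = (p₁ − p₀) / (1 − p₀).
PS = (0.492 − 0.206) / (1 − 0.206) = 0.286 / 0.794 ≈ 0.3602

PS ≈ 0.360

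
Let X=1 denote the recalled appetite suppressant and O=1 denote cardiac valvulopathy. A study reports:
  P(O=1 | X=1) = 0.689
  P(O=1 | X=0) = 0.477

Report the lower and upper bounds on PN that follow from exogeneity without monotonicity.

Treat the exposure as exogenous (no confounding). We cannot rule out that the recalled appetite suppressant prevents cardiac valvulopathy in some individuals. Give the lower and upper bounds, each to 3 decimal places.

Let p₁ = 0.689, p₀ = 0.477.
Under exogeneity alone the bounds on PN are max{0,(p₁−p₀)/p₁} ≤ PN ≤ min{1,(1−p₀)/p₁}.
  lower = (p₁ − p₀)/p₁ = 0.212 / 0.689 ≈ 0.3077
  upper = min{1, (1 − p₀)/p₁} = 0.523 / 0.689 ≈ 0.7591

0.308 ≤ PN ≤ 0.759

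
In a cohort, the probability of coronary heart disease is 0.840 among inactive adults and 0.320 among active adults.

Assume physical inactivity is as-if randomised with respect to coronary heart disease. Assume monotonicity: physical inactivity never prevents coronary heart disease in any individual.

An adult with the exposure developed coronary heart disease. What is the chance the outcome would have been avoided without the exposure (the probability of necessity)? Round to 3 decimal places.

PN ≈ 0.619

Let p₁ = 0.84, p₀ = 0.32.
Under exogeneity and monotonicity, PN = (p₁ − p₀) / p₁.
PN = (0.84 − 0.32) / 0.84 = 0.52 / 0.84 ≈ 0.6190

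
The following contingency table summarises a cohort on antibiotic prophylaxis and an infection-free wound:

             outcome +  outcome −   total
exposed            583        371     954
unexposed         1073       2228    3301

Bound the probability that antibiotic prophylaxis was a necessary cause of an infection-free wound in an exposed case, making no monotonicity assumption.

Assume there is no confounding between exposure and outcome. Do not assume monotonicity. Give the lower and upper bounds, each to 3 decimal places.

p₁ = P(outcome | exposed) = 583/954 = 0.61111
p₀ = P(outcome | unexposed) = 1073/3301 = 0.32505
Under exogeneity alone the bounds on PN are max{0,(p₁−p₀)/p₁} ≤ PN ≤ min{1,(1−p₀)/p₁}.
  lower = (p₁ − p₀)/p₁ = 0.28606 / 0.61111 ≈ 0.4681
  upper = min{1, (1 − p₀)/p₁} = 0.67495 / 0.61111 ≈ 1.1045 → capped at 1

0.468 ≤ PN ≤ 1.000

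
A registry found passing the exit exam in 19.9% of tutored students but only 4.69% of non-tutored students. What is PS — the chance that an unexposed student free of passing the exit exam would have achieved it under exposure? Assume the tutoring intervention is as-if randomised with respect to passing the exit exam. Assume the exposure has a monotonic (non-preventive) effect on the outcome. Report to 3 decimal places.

p₁ = 0.199, p₀ = 0.0469.
Under exogeneity and monotonicity, PS = (p₁ − p₀) / (1 − p₀).
PS = (0.199 − 0.0469) / (1 − 0.0469) = 0.1521 / 0.9531 ≈ 0.1596

PS ≈ 0.160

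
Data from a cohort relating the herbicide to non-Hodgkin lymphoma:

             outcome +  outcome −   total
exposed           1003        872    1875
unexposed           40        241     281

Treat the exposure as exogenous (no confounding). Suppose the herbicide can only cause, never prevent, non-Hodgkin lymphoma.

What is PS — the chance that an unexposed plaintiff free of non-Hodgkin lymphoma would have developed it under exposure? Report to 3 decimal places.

PS ≈ 0.458

p₁ = P(outcome | exposed) = 1003/1875 = 0.53493
p₀ = P(outcome | unexposed) = 40/281 = 0.14235
Under exogeneity and monotonicity, PS = (p₁ − p₀)/(1 − p₀).
PS = (0.53493 − 0.14235) / 0.85765 ≈ 0.4577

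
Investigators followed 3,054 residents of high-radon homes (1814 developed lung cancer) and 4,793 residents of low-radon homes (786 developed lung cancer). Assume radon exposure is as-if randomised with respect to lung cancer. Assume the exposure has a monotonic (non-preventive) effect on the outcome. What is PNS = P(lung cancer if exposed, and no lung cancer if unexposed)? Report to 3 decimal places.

PNS ≈ 0.430

p₁ = P(outcome | exposed) = 1814/3054 = 0.59398
p₀ = P(outcome | unexposed) = 786/4793 = 0.16399
Under exogeneity and monotonicity, PNS = p₁ − p₀.
PNS = 0.59398 − 0.16399 = 0.42999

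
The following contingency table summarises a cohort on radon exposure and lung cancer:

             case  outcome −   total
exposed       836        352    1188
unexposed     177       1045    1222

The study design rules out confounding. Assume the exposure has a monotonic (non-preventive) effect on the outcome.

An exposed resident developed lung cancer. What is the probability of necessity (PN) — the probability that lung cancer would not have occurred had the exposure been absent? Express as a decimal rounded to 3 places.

p₁ = P(outcome | exposed) = 836/1188 = 0.7037
p₀ = P(outcome | unexposed) = 177/1222 = 0.14484
Under exogeneity and monotonicity, PN = (p₁ − p₀)/p₁.
PN = (0.7037 − 0.14484) / 0.7037 ≈ 0.7942

PN ≈ 0.794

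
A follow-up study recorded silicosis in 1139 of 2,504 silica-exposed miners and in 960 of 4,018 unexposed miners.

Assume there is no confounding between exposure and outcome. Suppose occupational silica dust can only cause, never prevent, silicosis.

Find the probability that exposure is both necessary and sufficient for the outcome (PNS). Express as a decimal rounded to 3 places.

PNS ≈ 0.216

p₁ = P(outcome | exposed) = 1139/2504 = 0.45487
p₀ = P(outcome | unexposed) = 960/4018 = 0.23892
Under exogeneity and monotonicity, PNS = p₁ − p₀.
PNS = 0.45487 − 0.23892 = 0.21595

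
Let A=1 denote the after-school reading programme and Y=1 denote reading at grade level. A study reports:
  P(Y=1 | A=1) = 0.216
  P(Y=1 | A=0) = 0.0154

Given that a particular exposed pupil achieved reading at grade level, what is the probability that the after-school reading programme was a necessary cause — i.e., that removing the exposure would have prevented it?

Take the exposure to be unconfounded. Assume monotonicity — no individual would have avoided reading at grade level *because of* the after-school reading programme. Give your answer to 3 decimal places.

Let p₁ = 0.216, p₀ = 0.0154.
Under exogeneity and monotonicity, PN = (p₁ − p₀) / p₁.
PN = (0.216 − 0.0154) / 0.216 = 0.2006 / 0.216 ≈ 0.9287

PN ≈ 0.929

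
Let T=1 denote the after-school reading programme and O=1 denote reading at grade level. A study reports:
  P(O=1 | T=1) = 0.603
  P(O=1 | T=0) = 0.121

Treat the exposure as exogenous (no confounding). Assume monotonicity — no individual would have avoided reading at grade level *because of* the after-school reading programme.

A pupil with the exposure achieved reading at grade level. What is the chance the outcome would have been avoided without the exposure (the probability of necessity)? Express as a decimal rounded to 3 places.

Let p₁ = 0.603, p₀ = 0.121.
Under exogeneity and monotonicity, PN = (p₁ − p₀) / p₁.
PN = (0.603 − 0.121) / 0.603 = 0.482 / 0.603 ≈ 0.7993

PN ≈ 0.799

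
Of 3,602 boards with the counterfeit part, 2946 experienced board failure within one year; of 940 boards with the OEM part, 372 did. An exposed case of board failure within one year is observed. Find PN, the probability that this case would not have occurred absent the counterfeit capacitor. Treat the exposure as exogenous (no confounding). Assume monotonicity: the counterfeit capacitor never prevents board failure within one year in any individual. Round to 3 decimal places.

p₁ = P(outcome | exposed) = 2946/3602 = 0.81788
p₀ = P(outcome | unexposed) = 372/940 = 0.39574
Under exogeneity and monotonicity, PN = (p₁ − p₀) / p₁.
PN = (0.81788 − 0.39574) / 0.81788 = 0.42213 / 0.81788 ≈ 0.5161

PN ≈ 0.516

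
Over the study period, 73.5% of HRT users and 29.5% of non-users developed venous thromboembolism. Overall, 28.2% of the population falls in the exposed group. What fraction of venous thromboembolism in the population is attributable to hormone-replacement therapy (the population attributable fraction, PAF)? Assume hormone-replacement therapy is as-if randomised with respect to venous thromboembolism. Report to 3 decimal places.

PAF ≈ 0.296

p₁ = 0.735, p₀ = 0.295.
Overall risk P(Y=1) = π·p₁ + (1−π)·p₀ = 0.282×0.735 + 0.718×0.295 = 0.41908.
Under exogeneity, PAF = [P(Y=1) − p₀] / P(Y=1).
PAF = (0.41908 − 0.295) / 0.41908 ≈ 0.2961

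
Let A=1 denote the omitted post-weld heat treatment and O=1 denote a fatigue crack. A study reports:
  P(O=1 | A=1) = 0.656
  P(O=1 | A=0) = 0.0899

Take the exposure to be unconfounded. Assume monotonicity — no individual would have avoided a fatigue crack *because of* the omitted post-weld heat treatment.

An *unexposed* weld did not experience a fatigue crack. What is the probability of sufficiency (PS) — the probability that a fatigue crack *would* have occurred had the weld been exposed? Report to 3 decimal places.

PS ≈ 0.622

Let p₁ = 0.656, p₀ = 0.0899.
Under exogeneity and monotonicity, PS = (p₁ − p₀) / (1 − p₀).
PS = (0.656 − 0.0899) / (1 − 0.0899) = 0.5661 / 0.9101 ≈ 0.6220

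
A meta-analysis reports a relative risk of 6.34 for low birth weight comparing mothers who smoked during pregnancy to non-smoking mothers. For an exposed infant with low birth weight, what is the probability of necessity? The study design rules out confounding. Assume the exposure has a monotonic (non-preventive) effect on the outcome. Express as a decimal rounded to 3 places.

Under exogeneity and monotonicity, PN = (RR − 1) / RR = 1 − 1/RR.
PN = (6.34 − 1) / 6.34 = 5.34 / 6.34 ≈ 0.8423

PN ≈ 0.842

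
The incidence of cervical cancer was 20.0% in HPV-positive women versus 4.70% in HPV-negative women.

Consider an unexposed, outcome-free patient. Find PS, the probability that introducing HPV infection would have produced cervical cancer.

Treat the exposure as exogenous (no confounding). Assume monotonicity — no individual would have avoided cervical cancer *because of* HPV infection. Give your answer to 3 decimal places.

PS ≈ 0.161

p₁ = 0.2, p₀ = 0.047.
Under exogeneity and monotonicity, PS = (p₁ − p₀) / (1 − p₀).
PS = (0.2 − 0.047) / (1 − 0.047) = 0.153 / 0.953 ≈ 0.1605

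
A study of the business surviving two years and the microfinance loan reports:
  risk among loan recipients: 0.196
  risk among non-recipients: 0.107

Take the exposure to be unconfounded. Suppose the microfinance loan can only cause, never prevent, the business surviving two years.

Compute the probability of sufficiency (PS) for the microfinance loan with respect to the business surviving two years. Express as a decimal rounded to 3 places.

PS ≈ 0.100

Let p₁ = 0.196, p₀ = 0.107.
Under exogeneity and monotonicity, PS = (p₁ − p₀) / (1 − p₀).
PS = (0.196 − 0.107) / (1 − 0.107) = 0.089 / 0.893 ≈ 0.0997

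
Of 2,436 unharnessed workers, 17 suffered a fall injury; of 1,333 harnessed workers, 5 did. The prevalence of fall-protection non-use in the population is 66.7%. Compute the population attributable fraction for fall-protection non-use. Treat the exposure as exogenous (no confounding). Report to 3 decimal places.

p₁ = P(outcome | exposed) = 17/2436 = 0.0069787
p₀ = P(outcome | unexposed) = 5/1333 = 0.0037509
Overall risk P(Y=1) = π·p₁ + (1−π)·p₀ = 0.667×0.0069787 + 0.333×0.0037509 = 0.0059038.
Under exogeneity, PAF = [P(Y=1) − p₀] / P(Y=1).
PAF = (0.0059038 − 0.0037509) / 0.0059038 ≈ 0.3647

PAF ≈ 0.365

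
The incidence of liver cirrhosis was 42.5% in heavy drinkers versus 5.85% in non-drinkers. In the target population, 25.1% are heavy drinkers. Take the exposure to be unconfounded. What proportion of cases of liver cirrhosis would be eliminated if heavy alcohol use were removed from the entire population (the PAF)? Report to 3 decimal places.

PAF ≈ 0.611

p₁ = 0.425, p₀ = 0.0585.
Overall risk P(Y=1) = π·p₁ + (1−π)·p₀ = 0.251×0.425 + 0.749×0.0585 = 0.15049.
Under exogeneity, PAF = [P(Y=1) − p₀] / P(Y=1).
PAF = (0.15049 − 0.0585) / 0.15049 ≈ 0.6113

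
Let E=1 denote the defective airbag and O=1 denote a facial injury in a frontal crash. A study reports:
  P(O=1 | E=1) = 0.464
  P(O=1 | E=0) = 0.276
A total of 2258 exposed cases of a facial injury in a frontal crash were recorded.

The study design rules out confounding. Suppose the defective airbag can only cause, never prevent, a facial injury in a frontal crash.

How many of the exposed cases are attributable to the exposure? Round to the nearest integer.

Let p₁ = 0.464, p₀ = 0.276.
PN = (p₁ − p₀)/p₁ = (0.464 − 0.276) / 0.464 ≈ 0.40517.
Attributable cases ≈ PN × (exposed cases) = 0.40517 × 2258 ≈ 914.88.

about 915 cases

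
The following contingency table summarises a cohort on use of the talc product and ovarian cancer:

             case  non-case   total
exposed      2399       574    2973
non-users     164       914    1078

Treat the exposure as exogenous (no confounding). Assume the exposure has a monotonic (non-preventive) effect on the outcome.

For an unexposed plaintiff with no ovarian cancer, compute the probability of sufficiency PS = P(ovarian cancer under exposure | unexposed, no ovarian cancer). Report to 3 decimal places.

p₁ = P(outcome | exposed) = 2399/2973 = 0.80693
p₀ = P(outcome | unexposed) = 164/1078 = 0.15213
Under exogeneity and monotonicity, PS = (p₁ − p₀)/(1 − p₀).
PS = (0.80693 − 0.15213) / 0.84787 ≈ 0.7723

PS ≈ 0.772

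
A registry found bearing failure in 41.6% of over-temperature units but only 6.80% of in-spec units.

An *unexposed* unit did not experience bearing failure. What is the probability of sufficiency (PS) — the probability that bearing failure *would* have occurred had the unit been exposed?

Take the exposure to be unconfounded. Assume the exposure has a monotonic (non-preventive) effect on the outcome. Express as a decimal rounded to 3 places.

p₁ = 0.416, p₀ = 0.068.
Under exogeneity and monotonicity, PS = (p₁ − p₀) / (1 − p₀).
PS = (0.416 − 0.068) / (1 − 0.068) = 0.348 / 0.932 ≈ 0.3734

PS ≈ 0.373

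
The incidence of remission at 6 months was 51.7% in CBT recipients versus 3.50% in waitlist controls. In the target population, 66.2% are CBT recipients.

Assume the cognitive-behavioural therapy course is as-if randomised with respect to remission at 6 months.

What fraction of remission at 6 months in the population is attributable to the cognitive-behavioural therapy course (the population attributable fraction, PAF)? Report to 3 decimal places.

PAF ≈ 0.901

p₁ = 0.517, p₀ = 0.035.
Overall risk P(Y=1) = π·p₁ + (1−π)·p₀ = 0.662×0.517 + 0.338×0.035 = 0.35408.
Under exogeneity, PAF = [P(Y=1) − p₀] / P(Y=1).
PAF = (0.35408 − 0.035) / 0.35408 ≈ 0.9012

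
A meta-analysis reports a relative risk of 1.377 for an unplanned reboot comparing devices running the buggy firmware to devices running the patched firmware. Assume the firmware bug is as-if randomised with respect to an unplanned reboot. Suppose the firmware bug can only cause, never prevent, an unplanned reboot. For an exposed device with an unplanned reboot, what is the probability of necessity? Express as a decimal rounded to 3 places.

PN ≈ 0.274

Under exogeneity and monotonicity, PN = (RR − 1) / RR = 1 − 1/RR.
PN = (1.377 − 1) / 1.377 = 0.377 / 1.377 ≈ 0.2738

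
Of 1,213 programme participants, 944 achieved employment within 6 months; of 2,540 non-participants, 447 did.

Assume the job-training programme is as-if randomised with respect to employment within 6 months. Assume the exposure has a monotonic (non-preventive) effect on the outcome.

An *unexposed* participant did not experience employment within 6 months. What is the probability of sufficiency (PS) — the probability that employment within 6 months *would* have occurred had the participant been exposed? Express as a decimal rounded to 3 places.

PS ≈ 0.731

p₁ = P(outcome | exposed) = 944/1213 = 0.77824
p₀ = P(outcome | unexposed) = 447/2540 = 0.17598
Under exogeneity and monotonicity, PS = (p₁ − p₀) / (1 − p₀).
PS = (0.77824 − 0.17598) / (1 − 0.17598) = 0.60225 / 0.82402 ≈ 0.7309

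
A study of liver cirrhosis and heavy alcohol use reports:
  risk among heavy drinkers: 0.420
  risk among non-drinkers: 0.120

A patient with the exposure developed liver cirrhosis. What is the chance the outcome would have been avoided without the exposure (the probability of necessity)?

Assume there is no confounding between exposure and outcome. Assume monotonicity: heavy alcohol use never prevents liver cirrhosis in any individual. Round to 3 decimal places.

PN ≈ 0.714

Let p₁ = 0.42, p₀ = 0.12.
Under exogeneity and monotonicity, PN = (p₁ − p₀) / p₁.
PN = (0.42 − 0.12) / 0.42 = 0.3 / 0.42 ≈ 0.7143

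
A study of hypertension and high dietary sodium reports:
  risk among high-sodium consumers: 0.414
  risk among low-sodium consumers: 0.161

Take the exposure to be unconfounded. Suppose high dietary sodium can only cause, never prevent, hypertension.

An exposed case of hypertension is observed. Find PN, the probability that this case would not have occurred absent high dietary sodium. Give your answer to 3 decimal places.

Let p₁ = 0.414, p₀ = 0.161.
Under exogeneity and monotonicity, PN = (p₁ − p₀) / p₁.
PN = (0.414 − 0.161) / 0.414 = 0.253 / 0.414 ≈ 0.6111

PN ≈ 0.611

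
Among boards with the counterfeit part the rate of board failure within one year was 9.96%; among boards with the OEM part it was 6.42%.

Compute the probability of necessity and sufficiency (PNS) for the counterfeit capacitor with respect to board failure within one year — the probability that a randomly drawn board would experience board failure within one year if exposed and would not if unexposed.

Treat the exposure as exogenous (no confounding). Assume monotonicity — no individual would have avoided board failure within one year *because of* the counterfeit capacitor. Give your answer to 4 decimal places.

p₁ = 0.0996, p₀ = 0.0642.
Under exogeneity and monotonicity, PNS = p₁ − p₀.
PNS = 0.0996 − 0.0642 = 0.0354

PNS ≈ 0.0354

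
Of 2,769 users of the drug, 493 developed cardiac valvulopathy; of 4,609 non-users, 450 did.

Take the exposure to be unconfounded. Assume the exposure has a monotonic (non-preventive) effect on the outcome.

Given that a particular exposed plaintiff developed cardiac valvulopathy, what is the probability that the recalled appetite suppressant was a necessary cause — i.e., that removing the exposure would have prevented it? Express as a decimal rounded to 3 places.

PN ≈ 0.452

p₁ = P(outcome | exposed) = 493/2769 = 0.17804
p₀ = P(outcome | unexposed) = 450/4609 = 0.097635
Under exogeneity and monotonicity, PN = (p₁ − p₀) / p₁.
PN = (0.17804 − 0.097635) / 0.17804 = 0.080408 / 0.17804 ≈ 0.4516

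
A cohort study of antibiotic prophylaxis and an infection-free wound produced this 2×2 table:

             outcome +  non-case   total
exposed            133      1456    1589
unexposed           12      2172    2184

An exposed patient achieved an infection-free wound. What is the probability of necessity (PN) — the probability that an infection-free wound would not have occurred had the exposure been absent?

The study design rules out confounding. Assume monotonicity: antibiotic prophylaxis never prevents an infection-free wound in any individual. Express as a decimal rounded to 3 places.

PN ≈ 0.934

p₁ = P(outcome | exposed) = 133/1589 = 0.0837
p₀ = P(outcome | unexposed) = 12/2184 = 0.0054945
Under exogeneity and monotonicity, PN = (p₁ − p₀)/p₁.
PN = (0.0837 − 0.0054945) / 0.0837 ≈ 0.9344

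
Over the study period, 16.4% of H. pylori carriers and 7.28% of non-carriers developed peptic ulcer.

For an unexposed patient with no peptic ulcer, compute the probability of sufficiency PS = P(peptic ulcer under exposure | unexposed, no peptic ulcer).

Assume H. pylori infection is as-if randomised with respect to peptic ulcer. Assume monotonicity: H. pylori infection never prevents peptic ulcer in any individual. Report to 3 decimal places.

PS ≈ 0.098

p₁ = 0.164, p₀ = 0.0728.
Under exogeneity and monotonicity, PS = (p₁ − p₀) / (1 − p₀).
PS = (0.164 − 0.0728) / (1 − 0.0728) = 0.0912 / 0.9272 ≈ 0.0984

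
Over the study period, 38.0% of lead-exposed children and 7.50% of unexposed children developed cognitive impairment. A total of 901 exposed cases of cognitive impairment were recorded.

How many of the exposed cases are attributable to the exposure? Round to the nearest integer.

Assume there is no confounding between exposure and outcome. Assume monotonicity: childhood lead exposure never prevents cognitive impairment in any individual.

p₁ = 0.38, p₀ = 0.075.
PN = (p₁ − p₀)/p₁ = (0.38 − 0.075) / 0.38 ≈ 0.80263.
Attributable cases ≈ PN × (exposed cases) = 0.80263 × 901 ≈ 723.17.

about 723 cases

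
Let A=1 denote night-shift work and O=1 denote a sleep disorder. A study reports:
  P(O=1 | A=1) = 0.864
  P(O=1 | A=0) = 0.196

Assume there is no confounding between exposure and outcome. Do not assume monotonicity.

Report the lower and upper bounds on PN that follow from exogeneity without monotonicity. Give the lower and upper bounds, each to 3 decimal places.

Let p₁ = 0.864, p₀ = 0.196.
Under exogeneity alone the bounds on PN are max{0,(p₁−p₀)/p₁} ≤ PN ≤ min{1,(1−p₀)/p₁}.
  lower = (p₁ − p₀)/p₁ = 0.668 / 0.864 ≈ 0.7731
  upper = min{1, (1 − p₀)/p₁} = 0.804 / 0.864 ≈ 0.9306

0.773 ≤ PN ≤ 0.931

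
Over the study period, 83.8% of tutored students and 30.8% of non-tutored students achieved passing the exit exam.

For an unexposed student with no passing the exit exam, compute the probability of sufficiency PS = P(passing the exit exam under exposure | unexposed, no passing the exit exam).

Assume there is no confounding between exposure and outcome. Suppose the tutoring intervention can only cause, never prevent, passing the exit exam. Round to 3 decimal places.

p₁ = 0.838, p₀ = 0.308.
Under exogeneity and monotonicity, PS = (p₁ − p₀) / (1 − p₀).
PS = (0.838 − 0.308) / (1 − 0.308) = 0.53 / 0.692 ≈ 0.7659

PS ≈ 0.766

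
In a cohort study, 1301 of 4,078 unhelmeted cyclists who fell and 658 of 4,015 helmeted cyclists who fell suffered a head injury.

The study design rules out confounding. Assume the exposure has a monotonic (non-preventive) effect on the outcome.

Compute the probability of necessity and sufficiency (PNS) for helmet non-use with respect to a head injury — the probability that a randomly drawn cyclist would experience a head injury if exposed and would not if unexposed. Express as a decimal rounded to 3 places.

p₁ = P(outcome | exposed) = 1301/4078 = 0.31903
p₀ = P(outcome | unexposed) = 658/4015 = 0.16389
Under exogeneity and monotonicity, PNS = p₁ − p₀.
PNS = 0.31903 − 0.16389 = 0.15514

PNS ≈ 0.155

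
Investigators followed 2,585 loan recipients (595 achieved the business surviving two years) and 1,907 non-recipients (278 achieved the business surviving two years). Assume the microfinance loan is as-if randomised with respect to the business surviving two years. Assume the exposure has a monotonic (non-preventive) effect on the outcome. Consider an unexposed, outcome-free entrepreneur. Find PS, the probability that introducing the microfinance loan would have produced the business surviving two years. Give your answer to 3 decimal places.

PS ≈ 0.099

p₁ = P(outcome | exposed) = 595/2585 = 0.23017
p₀ = P(outcome | unexposed) = 278/1907 = 0.14578
Under exogeneity and monotonicity, PS = (p₁ − p₀) / (1 − p₀).
PS = (0.23017 − 0.14578) / (1 − 0.14578) = 0.084395 / 0.85422 ≈ 0.0988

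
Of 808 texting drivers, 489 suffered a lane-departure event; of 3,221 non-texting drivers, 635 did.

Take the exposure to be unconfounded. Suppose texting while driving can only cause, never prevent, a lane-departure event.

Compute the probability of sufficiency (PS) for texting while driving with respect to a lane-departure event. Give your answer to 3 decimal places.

p₁ = P(outcome | exposed) = 489/808 = 0.6052
p₀ = P(outcome | unexposed) = 635/3221 = 0.19714
Under exogeneity and monotonicity, PS = (p₁ − p₀) / (1 − p₀).
PS = (0.6052 − 0.19714) / (1 − 0.19714) = 0.40805 / 0.80286 ≈ 0.5083

PS ≈ 0.508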